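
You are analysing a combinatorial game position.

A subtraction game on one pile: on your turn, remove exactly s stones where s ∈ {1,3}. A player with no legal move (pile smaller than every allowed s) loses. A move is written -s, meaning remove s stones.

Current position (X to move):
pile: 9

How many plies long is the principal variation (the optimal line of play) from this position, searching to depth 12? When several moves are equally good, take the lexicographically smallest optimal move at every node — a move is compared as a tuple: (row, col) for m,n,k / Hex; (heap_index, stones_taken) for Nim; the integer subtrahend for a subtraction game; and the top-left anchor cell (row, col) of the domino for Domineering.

PV length from [9]: 9 plies

[9] X move#1: -1:+1/8*, -3:+1/6
[8] O move#2: -1:-1/7*, -3:-1/5
[7] X move#3: -1:+1/6*, -3:+1/4
[6] O move#4: -1:-1/5*, -3:-1/3
[5] X move#5: -1:+1/4*, -3:+1/2
[4] O move#6: -1:-1/3*, -3:-1/1
[3] X move#7: -1:+1/2*, -3:+1/0
[2] O move#8: -1:-1/1*
[1] X move#9: -1:+1/0*
[0] end (terminal -1, O#10); searched 9 to 12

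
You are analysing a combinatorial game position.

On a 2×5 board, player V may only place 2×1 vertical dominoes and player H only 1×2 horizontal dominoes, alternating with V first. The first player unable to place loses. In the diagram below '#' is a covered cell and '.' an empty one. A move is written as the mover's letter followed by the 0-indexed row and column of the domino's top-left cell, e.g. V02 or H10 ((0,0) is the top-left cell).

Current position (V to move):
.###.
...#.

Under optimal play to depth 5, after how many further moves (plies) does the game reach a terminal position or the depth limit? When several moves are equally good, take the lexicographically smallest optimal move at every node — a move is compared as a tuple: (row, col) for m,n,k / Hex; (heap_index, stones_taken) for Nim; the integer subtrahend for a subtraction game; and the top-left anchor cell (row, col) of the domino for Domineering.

PV length from [.###./...#.]: 3 plies

ply 1, V at .###./...#. | V00=+1→####./#..#.*; V04=-1→.####/...##
ply 2, H at ####./#..#. | H11=-1→####./####.*
ply 3, V at ####./####. | V04=+1→#####/#####*
ply 4: #####/##### is terminal -1 (H); from .###./...#. depth 5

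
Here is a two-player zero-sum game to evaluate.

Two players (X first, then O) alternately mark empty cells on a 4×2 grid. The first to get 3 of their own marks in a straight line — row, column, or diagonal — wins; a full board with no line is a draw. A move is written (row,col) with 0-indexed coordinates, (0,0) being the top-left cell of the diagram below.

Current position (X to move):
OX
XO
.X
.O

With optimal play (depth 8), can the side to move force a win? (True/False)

ply 1, X at OX/XO/.X/.O | (2,0)=+0→OX/XO/XX/.O*; (3,0)=+0→OX/XO/.X/XO
ply 2, O at OX/XO/XX/.O | (3,0)=+0→OX/XO/XX/OO*
ply 3: OX/XO/XX/OO is terminal +0 (X); from OX/XO/.X/.O depth 8

X winning at [OX/XO/.X/.O]: False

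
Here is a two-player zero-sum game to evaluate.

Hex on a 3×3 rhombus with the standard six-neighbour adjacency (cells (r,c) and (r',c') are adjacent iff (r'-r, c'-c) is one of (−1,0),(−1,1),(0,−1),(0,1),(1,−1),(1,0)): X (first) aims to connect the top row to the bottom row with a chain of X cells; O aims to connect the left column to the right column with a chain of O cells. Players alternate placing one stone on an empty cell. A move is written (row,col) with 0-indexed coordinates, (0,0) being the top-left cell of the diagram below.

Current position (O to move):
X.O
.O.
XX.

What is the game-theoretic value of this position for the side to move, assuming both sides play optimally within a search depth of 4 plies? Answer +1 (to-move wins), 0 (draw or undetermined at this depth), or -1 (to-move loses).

value(X.O/.O./XX., O) = +1

ply 1, O at X.O/.O./XX. | (0,1)=-1→XOO/.O./XX.; (1,0)=+1→X.O/OO./XX.*; (1,2)=-1→X.O/.OO/XX.; (2,2)=-1→X.O/.O./XXO
ply 2: X.O/OO./XX. is terminal -1 (X); from X.O/.O./XX. depth 4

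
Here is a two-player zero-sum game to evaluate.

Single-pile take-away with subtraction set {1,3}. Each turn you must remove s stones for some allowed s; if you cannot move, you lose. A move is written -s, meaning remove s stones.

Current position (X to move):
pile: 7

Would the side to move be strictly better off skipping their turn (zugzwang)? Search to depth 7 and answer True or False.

[7] X move#1: -1:+1/6*, -3:+1/4
[6] O move#2: -1:-1/5*, -3:-1/3
[5] X move#3: -1:+1/4*, -3:+1/2
[4] O move#4: -1:-1/3*, -3:-1/1
[3] X move#5: -1:+1/2*, -3:+1/0
[2] O move#6: -1:-1/1*
[1] X move#7: -1:+1/0*
[0] end (terminal -1, O#8); searched 7 to 7
pass branch (O moves first from the same position):
  | [7] O move#1: -1:+1/6*, -3:+1/4
  | [6] X move#2: -1:-1/5*, -3:-1/3
  | [5] O move#3: -1:+1/4*, -3:+1/2
  | [4] X move#4: -1:-1/3*, -3:-1/1
  | [3] O move#5: -1:+1/2*, -3:+1/0
  | [2] X move#6: -1:-1/1*
  | [1] O move#7: -1:+1/0*
  | [0] end (terminal -1, X#8); searched 7 to 7
X moving scores +1; X passing scores -1

zugzwang(7, X) = False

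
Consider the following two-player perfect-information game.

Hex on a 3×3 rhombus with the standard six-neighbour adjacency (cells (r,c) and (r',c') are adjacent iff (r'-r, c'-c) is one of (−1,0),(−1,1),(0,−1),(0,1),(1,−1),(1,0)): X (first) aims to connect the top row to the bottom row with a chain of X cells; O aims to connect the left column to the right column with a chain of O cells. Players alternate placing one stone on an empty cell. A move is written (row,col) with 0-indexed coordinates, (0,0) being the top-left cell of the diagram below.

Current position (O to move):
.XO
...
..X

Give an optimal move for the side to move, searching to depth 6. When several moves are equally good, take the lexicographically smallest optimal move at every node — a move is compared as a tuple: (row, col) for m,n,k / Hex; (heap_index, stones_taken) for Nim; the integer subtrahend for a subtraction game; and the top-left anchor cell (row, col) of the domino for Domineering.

O's best at [.XO/.../..X]: (1,1)

p1 O@[.XO/.../..X]: (0,0)[OXO/.../..X]-1 (1,0)[.XO/O../..X]-1 (1,1)[.XO/.O./..X]+1* (1,2)[.XO/..O/..X]-1 (2,0)[.XO/.../O.X]-1 (2,1)[.XO/.../.OX]-1
p2 X@[.XO/.O./..X]: (0,0)[XXO/.O./..X]-1* (1,0)[.XO/XO./..X]-1 (1,2)[.XO/.OX/..X]-1 (2,0)[.XO/.O./X.X]-1 (2,1)[.XO/.O./.XX]-1
p3 O@[XXO/.O./..X]: (1,0)[XXO/OO./..X]+1* (1,2)[XXO/.OO/..X]+1 (2,0)[XXO/.O./O.X]+1 (2,1)[XXO/.O./.OX]+1
p4 X@[XXO/OO./..X] terminal -1; root [.XO/.../..X] d6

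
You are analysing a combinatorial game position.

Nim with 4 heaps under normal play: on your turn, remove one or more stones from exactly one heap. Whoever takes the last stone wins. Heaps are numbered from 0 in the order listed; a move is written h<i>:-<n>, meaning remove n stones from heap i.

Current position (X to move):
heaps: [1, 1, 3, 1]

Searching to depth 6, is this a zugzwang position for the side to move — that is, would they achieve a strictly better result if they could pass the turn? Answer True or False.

[(1,1,3,1)] X move#1: h0:-1:-1/(0,1,3,1), h1:-1:-1/(1,0,3,1), h2:-1:-1/(1,1,2,1), h2:-2:+1/(1,1,1,1)*, h2:-3:-1/(1,1,0,1), h3:-1:-1/(1,1,3,0)
[(1,1,1,1)] O move#2: h0:-1:-1/(0,1,1,1)*, h1:-1:-1/(1,0,1,1), h2:-1:-1/(1,1,0,1), h3:-1:-1/(1,1,1,0)
[(0,1,1,1)] X move#3: h1:-1:+1/(0,0,1,1)*, h2:-1:+1/(0,1,0,1), h3:-1:+1/(0,1,1,0)
[(0,0,1,1)] O move#4: h2:-1:-1/(0,0,0,1)*, h3:-1:-1/(0,0,1,0)
[(0,0,0,1)] X move#5: h3:-1:+1/(0,0,0,0)*
[(0,0,0,0)] end (terminal -1, O#6); searched (1,1,3,1) to 6
if X skipped the turn, O would face:
~ [(1,1,3,1)] O move#1: h0:-1:-1/(0,1,3,1), h1:-1:-1/(1,0,3,1), h2:-1:-1/(1,1,2,1), h2:-2:+1/(1,1,1,1)*, h2:-3:-1/(1,1,0,1), h3:-1:-1/(1,1,3,0)
~ [(1,1,1,1)] X move#2: h0:-1:-1/(0,1,1,1)*, h1:-1:-1/(1,0,1,1), h2:-1:-1/(1,1,0,1), h3:-1:-1/(1,1,1,0)
~ [(0,1,1,1)] O move#3: h1:-1:+1/(0,0,1,1)*, h2:-1:+1/(0,1,0,1), h3:-1:+1/(0,1,1,0)
~ [(0,0,1,1)] X move#4: h2:-1:-1/(0,0,0,1)*, h3:-1:-1/(0,0,1,0)
~ [(0,0,0,1)] O move#5: h3:-1:+1/(0,0,0,0)*
~ [(0,0,0,0)] end (terminal -1, X#6); searched (1,1,3,1) to 6
compare (X): move=+1 vs pass=-1

zugzwang((1,1,3,1), X) = False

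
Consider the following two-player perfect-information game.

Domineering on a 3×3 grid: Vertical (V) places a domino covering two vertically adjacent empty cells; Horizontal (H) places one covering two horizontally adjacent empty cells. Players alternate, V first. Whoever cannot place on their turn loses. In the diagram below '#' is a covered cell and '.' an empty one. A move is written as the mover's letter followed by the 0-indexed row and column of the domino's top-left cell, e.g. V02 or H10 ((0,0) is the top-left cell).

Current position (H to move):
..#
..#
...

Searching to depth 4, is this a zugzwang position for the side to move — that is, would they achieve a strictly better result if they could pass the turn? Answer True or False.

ply 1, H at ..#/..#/... | H00=-1→###/..#/...; H10=+1→..#/###/...*; H20=-1→..#/..#/##.; H21=-1→..#/..#/.##
ply 2: ..#/###/... is terminal -1 (V); from ..#/..#/... depth 4
pass branch (V moves first from the same position):
  | ply 1, V at ..#/..#/... | V00=+1→#.#/#.#/...*; V01=+1→.##/.##/...; V10=+1→..#/#.#/#..; V11=+1→..#/.##/.#.
  | ply 2, H at #.#/#.#/... | H20=-1→#.#/#.#/##.*; H21=-1→#.#/#.#/.##
  | ply 3, V at #.#/#.#/##. | V01=+1→###/###/##.*
  | ply 4: ###/###/##. is terminal -1 (H); from ..#/..#/... depth 4
H moving scores +1; H passing scores -1

zugzwang(..#/..#/..., H) = False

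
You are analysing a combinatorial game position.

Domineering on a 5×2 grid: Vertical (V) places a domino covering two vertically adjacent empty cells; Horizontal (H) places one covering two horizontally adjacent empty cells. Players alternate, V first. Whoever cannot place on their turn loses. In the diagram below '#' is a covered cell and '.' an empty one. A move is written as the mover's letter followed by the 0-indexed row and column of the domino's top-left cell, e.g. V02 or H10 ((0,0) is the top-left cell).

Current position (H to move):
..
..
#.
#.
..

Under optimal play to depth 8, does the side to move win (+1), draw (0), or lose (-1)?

p1 H@[../../#./#./..]: H00[##/../#./#./..]+1* H10[../##/#./#./..]+1 H40[../../#./#./##]-1
p2 V@[##/../#./#./..]: V11[##/.#/##/#./..]-1* V21[##/../##/##/..]-1 V31[##/../#./##/.#]-1
p3 H@[##/.#/##/#./..]: H40[##/.#/##/#./##]+1*
p4 V@[##/.#/##/#./##] terminal -1; root [../../#./#./..] d8

value(../../#./#./.., H) = +1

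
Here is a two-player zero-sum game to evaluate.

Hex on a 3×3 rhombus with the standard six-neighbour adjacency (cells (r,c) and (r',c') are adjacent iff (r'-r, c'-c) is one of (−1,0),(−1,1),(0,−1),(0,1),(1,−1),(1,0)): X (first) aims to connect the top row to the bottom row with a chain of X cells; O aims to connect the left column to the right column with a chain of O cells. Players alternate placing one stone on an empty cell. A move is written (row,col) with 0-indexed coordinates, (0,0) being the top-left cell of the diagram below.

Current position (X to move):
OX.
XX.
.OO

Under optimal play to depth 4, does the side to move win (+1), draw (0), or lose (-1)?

value(OX./XX./.OO, X) = +1

ply 1, X at OX./XX./.OO | (0,2)=-1→OXX/XX./.OO; (1,2)=-1→OX./XXX/.OO; (2,0)=+1→OX./XX./XOO*
ply 2: OX./XX./XOO is terminal -1 (O); from OX./XX./.OO depth 4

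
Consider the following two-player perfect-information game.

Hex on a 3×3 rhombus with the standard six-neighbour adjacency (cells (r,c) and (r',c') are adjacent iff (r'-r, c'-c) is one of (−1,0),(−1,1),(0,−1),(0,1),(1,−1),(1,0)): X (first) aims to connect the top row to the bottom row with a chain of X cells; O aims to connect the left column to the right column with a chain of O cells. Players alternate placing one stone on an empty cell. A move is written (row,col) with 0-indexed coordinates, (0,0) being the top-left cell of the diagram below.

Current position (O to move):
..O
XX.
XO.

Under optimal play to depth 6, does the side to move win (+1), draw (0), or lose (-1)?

value(..O/XX./XO., O) = -1

p1 O@[..O/XX./XO.]: (0,0)[O.O/XX./XO.]-1* (0,1)[.OO/XX./XO.]-1 (1,2)[..O/XXO/XO.]-1 (2,2)[..O/XX./XOO]-1
p2 X@[O.O/XX./XO.]: (0,1)[OXO/XX./XO.]+1* (1,2)[O.O/XXX/XO.]-1 (2,2)[O.O/XX./XOX]-1
p3 O@[OXO/XX./XO.] terminal -1; root [..O/XX./XO.] d6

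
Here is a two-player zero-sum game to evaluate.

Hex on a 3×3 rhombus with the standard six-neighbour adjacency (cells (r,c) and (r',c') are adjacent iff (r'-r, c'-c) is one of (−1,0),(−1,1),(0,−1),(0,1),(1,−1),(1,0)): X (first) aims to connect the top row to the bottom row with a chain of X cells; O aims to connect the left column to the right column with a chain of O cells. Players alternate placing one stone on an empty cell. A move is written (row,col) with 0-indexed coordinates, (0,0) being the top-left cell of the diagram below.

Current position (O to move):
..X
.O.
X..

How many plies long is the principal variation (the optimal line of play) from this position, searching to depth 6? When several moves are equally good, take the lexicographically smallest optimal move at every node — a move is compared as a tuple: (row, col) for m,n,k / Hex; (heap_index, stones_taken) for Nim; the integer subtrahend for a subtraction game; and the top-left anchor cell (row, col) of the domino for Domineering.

PV length from [..X/.O./X..]: 6 plies

[..X/.O./X..] O move#1: (0,0):-1/O.X/.O./X..*, (0,1):-1/.OX/.O./X.., (1,0):-1/..X/OO./X.., (1,2):-1/..X/.OO/X.., (2,1):-1/..X/.O./XO., (2,2):-1/..X/.O./X.O
[O.X/.O./X..] X move#2: (0,1):+1/OXX/.O./X..*, (1,0):+1/O.X/XO./X.., (1,2):+1/O.X/.OX/X.., (2,1):-1/O.X/.O./XX., (2,2):-1/O.X/.O./X.X
[OXX/.O./X..] O move#3: (1,0):-1/OXX/OO./X..*, (1,2):-1/OXX/.OO/X.., (2,1):-1/OXX/.O./XO., (2,2):-1/OXX/.O./X.O
[OXX/OO./X..] X move#4: (1,2):+1/OXX/OOX/X..*, (2,1):-1/OXX/OO./XX., (2,2):-1/OXX/OO./X.X
[OXX/OOX/X..] O move#5: (2,1):-1/OXX/OOX/XO.*, (2,2):-1/OXX/OOX/X.O
[OXX/OOX/XO.] X move#6: (2,2):+1/OXX/OOX/XOX*
[OXX/OOX/XOX] end (terminal -1, O#7); searched ..X/.O./X.. to 6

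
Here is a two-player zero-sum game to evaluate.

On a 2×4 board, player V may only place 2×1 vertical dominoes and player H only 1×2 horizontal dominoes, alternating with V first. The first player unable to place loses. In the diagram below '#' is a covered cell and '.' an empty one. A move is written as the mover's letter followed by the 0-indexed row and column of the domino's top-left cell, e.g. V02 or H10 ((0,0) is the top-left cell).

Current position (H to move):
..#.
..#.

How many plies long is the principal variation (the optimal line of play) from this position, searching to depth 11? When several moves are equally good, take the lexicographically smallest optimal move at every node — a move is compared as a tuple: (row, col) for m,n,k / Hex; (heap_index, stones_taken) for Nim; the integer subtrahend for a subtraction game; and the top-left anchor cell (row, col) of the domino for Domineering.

p1 H@[..#./..#.]: H00[###./..#.]+1* H10[..#./###.]+1
p2 V@[###./..#.]: V03[####/..##]-1*
p3 H@[####/..##]: H10[####/####]+1*
p4 V@[####/####] terminal -1; root [..#./..#.] d11

PV length from [..#./..#.]: 3 plies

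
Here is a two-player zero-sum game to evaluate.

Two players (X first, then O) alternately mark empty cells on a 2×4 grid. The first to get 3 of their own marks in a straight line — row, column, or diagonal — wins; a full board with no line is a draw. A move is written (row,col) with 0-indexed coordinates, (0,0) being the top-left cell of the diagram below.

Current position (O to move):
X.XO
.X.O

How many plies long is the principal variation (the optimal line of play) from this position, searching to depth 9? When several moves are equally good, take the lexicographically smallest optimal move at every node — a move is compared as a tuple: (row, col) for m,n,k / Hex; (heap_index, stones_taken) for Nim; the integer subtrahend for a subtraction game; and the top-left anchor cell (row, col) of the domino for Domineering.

[X.XO/.X.O] O move#1: (0,1):+0/XOXO/.X.O*, (1,0):-1/X.XO/OX.O, (1,2):-1/X.XO/.XOO
[XOXO/.X.O] X move#2: (1,0):+0/XOXO/XX.O*, (1,2):+0/XOXO/.XXO
[XOXO/XX.O] O move#3: (1,2):+0/XOXO/XXOO*
[XOXO/XXOO] end (terminal +0, X#4); searched X.XO/.X.O to 9

PV length from [X.XO/.X.O]: 3 plies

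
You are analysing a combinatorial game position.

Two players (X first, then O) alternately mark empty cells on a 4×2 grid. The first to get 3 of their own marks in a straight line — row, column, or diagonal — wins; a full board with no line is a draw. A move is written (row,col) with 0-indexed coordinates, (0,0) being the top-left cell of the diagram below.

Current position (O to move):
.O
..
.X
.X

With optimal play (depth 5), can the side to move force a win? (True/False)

O winning at [.O/../.X/.X]: False

[.O/../.X/.X] O move#1: (0,0):-1/OO/../.X/.X, (1,0):-1/.O/O./.X/.X, (1,1):+0/.O/.O/.X/.X*, (2,0):-1/.O/../OX/.X, (3,0):-1/.O/../.X/OX
[.O/.O/.X/.X] X move#2: (0,0):+0/XO/.O/.X/.X*, (1,0):+0/.O/XO/.X/.X, (2,0):+0/.O/.O/XX/.X, (3,0):+0/.O/.O/.X/XX
[XO/.O/.X/.X] O move#3: (1,0):+0/XO/OO/.X/.X*, (2,0):+0/XO/.O/OX/.X, (3,0):+0/XO/.O/.X/OX
[XO/OO/.X/.X] X move#4: (2,0):+0/XO/OO/XX/.X*, (3,0):+0/XO/OO/.X/XX
[XO/OO/XX/.X] O move#5: (3,0):+0/XO/OO/XX/OX*
[XO/OO/XX/OX] end (terminal +0, X#6); searched .O/../.X/.X to 5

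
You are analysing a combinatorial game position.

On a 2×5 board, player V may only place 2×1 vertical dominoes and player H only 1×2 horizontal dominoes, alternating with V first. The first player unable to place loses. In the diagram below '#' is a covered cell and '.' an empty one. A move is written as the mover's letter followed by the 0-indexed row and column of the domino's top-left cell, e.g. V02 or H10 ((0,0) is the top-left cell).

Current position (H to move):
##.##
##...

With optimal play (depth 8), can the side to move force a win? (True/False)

p1 H@[##.##/##...]: H12[##.##/####.]+1* H13[##.##/##.##]-1
p2 V@[##.##/####.] terminal -1; root [##.##/##...] d8

H winning at [##.##/##...]: True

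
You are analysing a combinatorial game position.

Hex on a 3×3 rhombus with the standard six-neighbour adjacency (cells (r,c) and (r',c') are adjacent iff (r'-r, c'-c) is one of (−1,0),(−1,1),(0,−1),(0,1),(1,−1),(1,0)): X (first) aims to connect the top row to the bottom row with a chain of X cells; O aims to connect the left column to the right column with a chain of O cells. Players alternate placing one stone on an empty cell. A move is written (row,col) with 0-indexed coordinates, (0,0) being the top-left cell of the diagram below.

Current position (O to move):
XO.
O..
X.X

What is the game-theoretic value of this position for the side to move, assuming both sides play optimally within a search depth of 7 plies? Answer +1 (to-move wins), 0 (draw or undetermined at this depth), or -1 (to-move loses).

p1 O@[XO./O../X.X]: (0,2)[XOO/O../X.X]+1* (1,1)[XO./OO./X.X]+1 (1,2)[XO./O.O/X.X]+1 (2,1)[XO./O../XOX]-1
p2 X@[XOO/O../X.X] terminal -1; root [XO./O../X.X] d7

value(XO./O../X.X, O) = +1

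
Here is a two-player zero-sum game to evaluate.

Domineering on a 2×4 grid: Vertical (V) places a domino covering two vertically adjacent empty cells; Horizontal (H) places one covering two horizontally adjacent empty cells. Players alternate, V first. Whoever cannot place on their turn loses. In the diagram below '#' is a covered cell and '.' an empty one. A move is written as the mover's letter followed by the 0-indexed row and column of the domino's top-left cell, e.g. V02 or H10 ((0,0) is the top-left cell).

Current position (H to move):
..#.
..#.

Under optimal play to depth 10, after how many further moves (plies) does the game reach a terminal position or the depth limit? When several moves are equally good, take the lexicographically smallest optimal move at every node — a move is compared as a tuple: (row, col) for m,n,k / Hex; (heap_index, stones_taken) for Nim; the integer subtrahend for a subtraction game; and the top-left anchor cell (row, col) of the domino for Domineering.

ply 1, H at ..#./..#. | H00=+1→###./..#.*; H10=+1→..#./###.
ply 2, V at ###./..#. | V03=-1→####/..##*
ply 3, H at ####/..## | H10=+1→####/####*
ply 4: ####/#### is terminal -1 (V); from ..#./..#. depth 10

PV length from [..#./..#.]: 3 plies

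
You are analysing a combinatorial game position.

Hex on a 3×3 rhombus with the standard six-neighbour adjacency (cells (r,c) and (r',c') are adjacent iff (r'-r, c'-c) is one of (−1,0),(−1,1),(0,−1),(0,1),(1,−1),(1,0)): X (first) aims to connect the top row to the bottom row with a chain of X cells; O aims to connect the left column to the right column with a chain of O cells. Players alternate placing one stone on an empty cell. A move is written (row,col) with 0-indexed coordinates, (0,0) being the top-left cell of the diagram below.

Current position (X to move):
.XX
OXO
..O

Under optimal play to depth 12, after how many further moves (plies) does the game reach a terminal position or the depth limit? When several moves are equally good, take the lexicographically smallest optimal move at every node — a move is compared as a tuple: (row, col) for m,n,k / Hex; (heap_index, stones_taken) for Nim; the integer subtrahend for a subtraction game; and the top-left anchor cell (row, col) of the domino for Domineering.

PV length from [.XX/OXO/..O]: 3 plies

[.XX/OXO/..O] X move#1: (0,0):+1/XXX/OXO/..O*, (2,0):+1/.XX/OXO/X.O, (2,1):+1/.XX/OXO/.XO
[XXX/OXO/..O] O move#2: (2,0):-1/XXX/OXO/O.O*, (2,1):-1/XXX/OXO/.OO
[XXX/OXO/O.O] X move#3: (2,1):+1/XXX/OXO/OXO*
[XXX/OXO/OXO] end (terminal -1, O#4); searched .XX/OXO/..O to 12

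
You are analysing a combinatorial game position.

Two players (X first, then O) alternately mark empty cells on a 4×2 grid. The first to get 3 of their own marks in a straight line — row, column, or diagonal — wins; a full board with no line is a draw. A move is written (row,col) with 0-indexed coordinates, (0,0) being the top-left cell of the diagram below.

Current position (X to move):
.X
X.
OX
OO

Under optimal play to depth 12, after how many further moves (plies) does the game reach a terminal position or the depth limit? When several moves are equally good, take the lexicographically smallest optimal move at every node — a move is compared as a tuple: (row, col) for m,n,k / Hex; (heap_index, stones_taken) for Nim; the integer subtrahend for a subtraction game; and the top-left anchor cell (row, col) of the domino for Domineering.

p1 X@[.X/X./OX/OO]: (0,0)[XX/X./OX/OO]+0 (1,1)[.X/XX/OX/OO]+1*
p2 O@[.X/XX/OX/OO] terminal -1; root [.X/X./OX/OO] d12

PV length from [.X/X./OX/OO]: 1 ply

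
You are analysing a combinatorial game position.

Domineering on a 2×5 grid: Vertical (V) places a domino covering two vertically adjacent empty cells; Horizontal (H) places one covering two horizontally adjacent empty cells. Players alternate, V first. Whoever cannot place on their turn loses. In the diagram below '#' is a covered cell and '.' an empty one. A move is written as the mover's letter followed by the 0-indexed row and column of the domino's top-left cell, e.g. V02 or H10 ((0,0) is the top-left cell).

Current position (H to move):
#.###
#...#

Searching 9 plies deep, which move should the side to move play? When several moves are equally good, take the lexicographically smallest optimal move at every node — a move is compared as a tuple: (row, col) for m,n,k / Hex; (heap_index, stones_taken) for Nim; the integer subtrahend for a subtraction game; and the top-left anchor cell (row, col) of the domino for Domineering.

H's best at [#.###/#...#]: H11

p1 H@[#.###/#...#]: H11[#.###/###.#]+1* H12[#.###/#.###]-1
p2 V@[#.###/###.#] terminal -1; root [#.###/#...#] d9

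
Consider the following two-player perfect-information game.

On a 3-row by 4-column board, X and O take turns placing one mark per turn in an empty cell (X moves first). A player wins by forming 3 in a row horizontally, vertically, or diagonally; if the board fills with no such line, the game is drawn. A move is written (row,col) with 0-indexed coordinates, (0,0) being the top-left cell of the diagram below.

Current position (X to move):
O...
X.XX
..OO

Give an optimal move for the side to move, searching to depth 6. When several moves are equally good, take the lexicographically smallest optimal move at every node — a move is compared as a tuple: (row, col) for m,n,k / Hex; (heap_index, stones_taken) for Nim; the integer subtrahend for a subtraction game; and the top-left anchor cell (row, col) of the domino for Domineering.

X's best at [O.../X.XX/..OO]: (1,1)

ply 1, X at O.../X.XX/..OO | (0,1)=-1→OX../X.XX/..OO; (0,2)=-1→O.X./X.XX/..OO; (0,3)=-1→O..X/X.XX/..OO; (1,1)=+1→O.../XXXX/..OO*; (2,0)=-1→O.../X.XX/X.OO; (2,1)=-1→O.../X.XX/.XOO
ply 2: O.../XXXX/..OO is terminal -1 (O); from O.../X.XX/..OO depth 6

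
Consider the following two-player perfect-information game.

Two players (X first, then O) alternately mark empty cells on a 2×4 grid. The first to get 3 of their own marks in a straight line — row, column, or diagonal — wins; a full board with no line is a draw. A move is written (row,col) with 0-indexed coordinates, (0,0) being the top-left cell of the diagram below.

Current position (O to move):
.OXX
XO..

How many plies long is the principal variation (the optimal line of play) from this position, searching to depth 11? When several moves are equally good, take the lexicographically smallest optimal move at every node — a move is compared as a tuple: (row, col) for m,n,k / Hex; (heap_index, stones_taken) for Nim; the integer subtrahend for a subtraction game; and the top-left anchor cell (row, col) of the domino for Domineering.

p1 O@[.OXX/XO..]: (0,0)[OOXX/XO..]+0* (1,2)[.OXX/XOO.]+0 (1,3)[.OXX/XO.O]+0
p2 X@[OOXX/XO..]: (1,2)[OOXX/XOX.]+0* (1,3)[OOXX/XO.X]+0
p3 O@[OOXX/XOX.]: (1,3)[OOXX/XOXO]+0*
p4 X@[OOXX/XOXO] terminal +0; root [.OXX/XO..] d11

PV length from [.OXX/XO..]: 3 plies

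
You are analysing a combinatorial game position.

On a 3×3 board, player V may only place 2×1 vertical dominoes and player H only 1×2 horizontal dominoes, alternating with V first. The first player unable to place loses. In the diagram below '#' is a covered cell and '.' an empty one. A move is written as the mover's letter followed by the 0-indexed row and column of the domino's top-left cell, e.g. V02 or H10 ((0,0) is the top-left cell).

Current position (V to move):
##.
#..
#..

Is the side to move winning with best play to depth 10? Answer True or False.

V winning at [##./#../#..]: True

p1 V@[##./#../#..]: V02[###/#.#/#..]-1 V11[##./##./##.]+1* V12[##./#.#/#.#]+1
p2 H@[##./##./##.] terminal -1; root [##./#../#..] d10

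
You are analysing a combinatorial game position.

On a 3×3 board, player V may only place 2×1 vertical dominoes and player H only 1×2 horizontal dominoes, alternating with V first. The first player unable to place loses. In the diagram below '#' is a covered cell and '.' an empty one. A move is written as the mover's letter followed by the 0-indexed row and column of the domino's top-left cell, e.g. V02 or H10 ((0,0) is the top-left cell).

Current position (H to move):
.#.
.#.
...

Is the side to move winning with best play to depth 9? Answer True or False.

H winning at [.#./.#./...]: False

p1 H@[.#./.#./...]: H20[.#./.#./##.]-1* H21[.#./.#./.##]-1
p2 V@[.#./.#./##.]: V00[##./##./##.]+1* V02[.##/.##/##.]+1 V12[.#./.##/###]+1
p3 H@[##./##./##.] terminal -1; root [.#./.#./...] d9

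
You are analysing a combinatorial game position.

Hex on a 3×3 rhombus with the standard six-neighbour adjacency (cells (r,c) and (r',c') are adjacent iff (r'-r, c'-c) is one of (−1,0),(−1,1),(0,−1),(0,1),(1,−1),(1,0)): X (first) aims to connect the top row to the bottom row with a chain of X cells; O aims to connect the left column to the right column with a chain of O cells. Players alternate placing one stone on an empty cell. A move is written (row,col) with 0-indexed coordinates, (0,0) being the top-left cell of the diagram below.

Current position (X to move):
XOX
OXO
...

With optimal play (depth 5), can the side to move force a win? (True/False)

X winning at [XOX/OXO/...]: True

p1 X@[XOX/OXO/...]: (2,0)[XOX/OXO/X..]+1* (2,1)[XOX/OXO/.X.]+1 (2,2)[XOX/OXO/..X]+1
p2 O@[XOX/OXO/X..] terminal -1; root [XOX/OXO/...] d5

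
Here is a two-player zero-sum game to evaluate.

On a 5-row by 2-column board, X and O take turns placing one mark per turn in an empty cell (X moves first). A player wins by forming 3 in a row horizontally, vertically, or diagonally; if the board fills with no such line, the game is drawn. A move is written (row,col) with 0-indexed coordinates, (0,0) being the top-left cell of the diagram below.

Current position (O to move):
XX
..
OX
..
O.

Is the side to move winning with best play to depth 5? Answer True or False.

O winning at [XX/../OX/../O.]: True

ply 1, O at XX/../OX/../O. | (1,0)=-1→XX/O./OX/../O.; (1,1)=+0→XX/.O/OX/../O.; (3,0)=+1→XX/../OX/O./O.*; (3,1)=-1→XX/../OX/.O/O.; (4,1)=-1→XX/../OX/../OO
ply 2: XX/../OX/O./O. is terminal -1 (X); from XX/../OX/../O. depth 5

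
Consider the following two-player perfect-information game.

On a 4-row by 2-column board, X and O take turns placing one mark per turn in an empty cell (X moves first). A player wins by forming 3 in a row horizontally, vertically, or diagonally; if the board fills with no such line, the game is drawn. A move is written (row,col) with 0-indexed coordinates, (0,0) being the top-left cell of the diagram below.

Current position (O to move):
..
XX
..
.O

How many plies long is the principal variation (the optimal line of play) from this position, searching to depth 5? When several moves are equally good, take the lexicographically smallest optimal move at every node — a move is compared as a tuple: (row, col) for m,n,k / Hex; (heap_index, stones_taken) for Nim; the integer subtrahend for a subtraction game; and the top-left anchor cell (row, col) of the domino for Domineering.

PV length from [../XX/../.O]: 5 plies

ply 1, O at ../XX/../.O | (0,0)=+0→O./XX/../.O*; (0,1)=-1→.O/XX/../.O; (2,0)=+0→../XX/O./.O; (2,1)=-1→../XX/.O/.O; (3,0)=+0→../XX/../OO
ply 2, X at O./XX/../.O | (0,1)=+0→OX/XX/../.O*; (2,0)=+0→O./XX/X./.O; (2,1)=+0→O./XX/.X/.O; (3,0)=+0→O./XX/../XO
ply 3, O at OX/XX/../.O | (2,0)=-1→OX/XX/O./.O; (2,1)=+0→OX/XX/.O/.O*; (3,0)=-1→OX/XX/../OO
ply 4, X at OX/XX/.O/.O | (2,0)=+0→OX/XX/XO/.O*; (3,0)=+0→OX/XX/.O/XO
ply 5, O at OX/XX/XO/.O | (3,0)=+0→OX/XX/XO/OO*
ply 6: OX/XX/XO/OO is terminal +0 (X); from ../XX/../.O depth 5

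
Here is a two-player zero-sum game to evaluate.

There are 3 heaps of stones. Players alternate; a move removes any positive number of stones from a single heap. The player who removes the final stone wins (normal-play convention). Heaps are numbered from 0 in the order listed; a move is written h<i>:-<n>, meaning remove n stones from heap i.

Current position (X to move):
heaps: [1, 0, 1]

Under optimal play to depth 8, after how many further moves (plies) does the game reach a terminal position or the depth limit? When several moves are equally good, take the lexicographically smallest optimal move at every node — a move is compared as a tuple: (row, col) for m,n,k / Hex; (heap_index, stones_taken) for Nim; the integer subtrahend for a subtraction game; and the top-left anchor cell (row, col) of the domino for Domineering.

ply 1, X at (1,0,1) | h0:-1=-1→(0,0,1)*; h2:-1=-1→(1,0,0)
ply 2, O at (0,0,1) | h2:-1=+1→(0,0,0)*
ply 3: (0,0,0) is terminal -1 (X); from (1,0,1) depth 8

PV length from [(1,0,1)]: 2 plies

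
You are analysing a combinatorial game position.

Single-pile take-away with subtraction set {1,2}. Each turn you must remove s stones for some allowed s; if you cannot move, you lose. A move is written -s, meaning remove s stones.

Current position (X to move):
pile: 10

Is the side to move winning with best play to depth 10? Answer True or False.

X winning at [10]: True

p1 X@[10]: -1[9]+1* -2[8]-1
p2 O@[9]: -1[8]-1* -2[7]-1
p3 X@[8]: -1[7]-1 -2[6]+1*
p4 O@[6]: -1[5]-1* -2[4]-1
p5 X@[5]: -1[4]-1 -2[3]+1*
p6 O@[3]: -1[2]-1* -2[1]-1
p7 X@[2]: -1[1]-1 -2[0]+1*
p8 O@[0] terminal -1; root [10] d10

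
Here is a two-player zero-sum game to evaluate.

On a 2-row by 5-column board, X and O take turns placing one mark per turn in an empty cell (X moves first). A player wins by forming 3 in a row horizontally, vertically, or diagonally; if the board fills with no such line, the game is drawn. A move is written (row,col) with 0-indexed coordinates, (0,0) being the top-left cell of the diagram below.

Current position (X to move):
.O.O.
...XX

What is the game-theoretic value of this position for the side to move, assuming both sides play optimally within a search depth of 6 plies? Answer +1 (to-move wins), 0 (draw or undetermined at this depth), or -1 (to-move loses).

value(.O.O./...XX, X) = +1

ply 1, X at .O.O./...XX | (0,0)=-1→XO.O./...XX; (0,2)=+0→.OXO./...XX; (0,4)=-1→.O.OX/...XX; (1,0)=-1→.O.O./X..XX; (1,1)=-1→.O.O./.X.XX; (1,2)=+1→.O.O./..XXX*
ply 2: .O.O./..XXX is terminal -1 (O); from .O.O./...XX depth 6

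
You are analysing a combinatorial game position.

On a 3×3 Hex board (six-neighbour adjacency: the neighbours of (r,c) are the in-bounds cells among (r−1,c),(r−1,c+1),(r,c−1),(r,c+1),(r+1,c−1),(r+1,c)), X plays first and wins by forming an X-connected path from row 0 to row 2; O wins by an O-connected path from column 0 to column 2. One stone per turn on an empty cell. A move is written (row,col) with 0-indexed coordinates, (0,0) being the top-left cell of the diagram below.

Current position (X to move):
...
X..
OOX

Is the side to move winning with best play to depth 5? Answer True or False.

ply 1, X at .../X../OOX | (0,0)=-1→X../X../OOX; (0,1)=-1→.X./X../OOX; (0,2)=-1→..X/X../OOX; (1,1)=-1→.../XX./OOX; (1,2)=+1→.../X.X/OOX*
ply 2, O at .../X.X/OOX | (0,0)=-1→O../X.X/OOX*; (0,1)=-1→.O./X.X/OOX; (0,2)=-1→..O/X.X/OOX; (1,1)=-1→.../XOX/OOX
ply 3, X at O../X.X/OOX | (0,1)=+1→OX./X.X/OOX*; (0,2)=+1→O.X/X.X/OOX; (1,1)=+1→O../XXX/OOX
ply 4, O at OX./X.X/OOX | (0,2)=-1→OXO/X.X/OOX*; (1,1)=-1→OX./XOX/OOX
ply 5, X at OXO/X.X/OOX | (1,1)=+1→OXO/XXX/OOX*
ply 6: OXO/XXX/OOX is terminal -1 (O); from .../X../OOX depth 5

X winning at [.../X../OOX]: True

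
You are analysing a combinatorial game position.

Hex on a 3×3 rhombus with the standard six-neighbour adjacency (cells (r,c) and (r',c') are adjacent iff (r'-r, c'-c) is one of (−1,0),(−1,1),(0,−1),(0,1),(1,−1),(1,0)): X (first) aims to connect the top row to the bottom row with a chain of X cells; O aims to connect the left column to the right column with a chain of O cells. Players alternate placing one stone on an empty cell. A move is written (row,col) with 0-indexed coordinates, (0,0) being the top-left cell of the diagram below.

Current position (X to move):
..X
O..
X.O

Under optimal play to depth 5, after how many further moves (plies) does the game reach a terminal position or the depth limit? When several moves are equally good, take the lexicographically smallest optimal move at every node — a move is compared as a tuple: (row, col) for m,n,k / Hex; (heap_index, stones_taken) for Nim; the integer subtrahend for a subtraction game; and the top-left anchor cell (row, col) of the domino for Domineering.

ply 1, X at ..X/O../X.O | (0,0)=-1→X.X/O../X.O; (0,1)=-1→.XX/O../X.O; (1,1)=+1→..X/OX./X.O*; (1,2)=+1→..X/O.X/X.O; (2,1)=+1→..X/O../XXO
ply 2: ..X/OX./X.O is terminal -1 (O); from ..X/O../X.O depth 5

PV length from [..X/O../X.O]: 1 ply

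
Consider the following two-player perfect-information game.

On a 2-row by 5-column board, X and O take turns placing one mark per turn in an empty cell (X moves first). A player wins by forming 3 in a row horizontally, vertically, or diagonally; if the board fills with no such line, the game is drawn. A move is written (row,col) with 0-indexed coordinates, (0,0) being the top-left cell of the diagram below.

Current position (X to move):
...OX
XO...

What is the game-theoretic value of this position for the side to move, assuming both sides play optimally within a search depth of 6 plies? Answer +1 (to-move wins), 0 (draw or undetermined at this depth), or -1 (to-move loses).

p1 X@[...OX/XO...]: (0,0)[X..OX/XO...]+0* (0,1)[.X.OX/XO...]+0 (0,2)[..XOX/XO...]+0 (1,2)[...OX/XOX..]+0 (1,3)[...OX/XO.X.]+0 (1,4)[...OX/XO..X]+0
p2 O@[X..OX/XO...]: (0,1)[XO.OX/XO...]+0* (0,2)[X.OOX/XO...]+0 (1,2)[X..OX/XOO..]+0 (1,3)[X..OX/XO.O.]+0 (1,4)[X..OX/XO..O]+0
p3 X@[XO.OX/XO...]: (0,2)[XOXOX/XO...]+0* (1,2)[XO.OX/XOX..]-1 (1,3)[XO.OX/XO.X.]-1 (1,4)[XO.OX/XO..X]-1
p4 O@[XOXOX/XO...]: (1,2)[XOXOX/XOO..]+0* (1,3)[XOXOX/XO.O.]+0 (1,4)[XOXOX/XO..O]+0
p5 X@[XOXOX/XOO..]: (1,3)[XOXOX/XOOX.]+0* (1,4)[XOXOX/XOO.X]-1
p6 O@[XOXOX/XOOX.]: (1,4)[XOXOX/XOOXO]+0*
p7 X@[XOXOX/XOOXO] terminal +0; root [...OX/XO...] d6

value(...OX/XO..., X) = 0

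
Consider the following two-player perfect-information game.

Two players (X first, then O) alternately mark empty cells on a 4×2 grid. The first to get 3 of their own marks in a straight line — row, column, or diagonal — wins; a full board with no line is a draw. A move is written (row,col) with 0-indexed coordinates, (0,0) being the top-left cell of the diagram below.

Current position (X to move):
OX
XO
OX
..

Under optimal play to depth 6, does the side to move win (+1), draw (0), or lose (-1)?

[OX/XO/OX/..] X move#1: (3,0):+0/OX/XO/OX/X.*, (3,1):+0/OX/XO/OX/.X
[OX/XO/OX/X.] O move#2: (3,1):+0/OX/XO/OX/XO*
[OX/XO/OX/XO] end (terminal +0, X#3); searched OX/XO/OX/.. to 6

value(OX/XO/OX/.., X) = 0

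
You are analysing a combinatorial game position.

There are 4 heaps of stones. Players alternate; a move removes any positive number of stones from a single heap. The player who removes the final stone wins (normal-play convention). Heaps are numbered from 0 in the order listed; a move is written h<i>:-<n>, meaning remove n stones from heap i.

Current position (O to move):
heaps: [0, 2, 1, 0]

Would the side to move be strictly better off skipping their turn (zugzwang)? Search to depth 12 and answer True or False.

zugzwang((0,2,1,0), O) = False

p1 O@[(0,2,1,0)]: h1:-1[(0,1,1,0)]+1* h1:-2[(0,0,1,0)]-1 h2:-1[(0,2,0,0)]-1
p2 X@[(0,1,1,0)]: h1:-1[(0,0,1,0)]-1* h2:-1[(0,1,0,0)]-1
p3 O@[(0,0,1,0)]: h2:-1[(0,0,0,0)]+1*
p4 X@[(0,0,0,0)] terminal -1; root [(0,2,1,0)] d12
pass branch (X moves first from the same position):
  | p1 X@[(0,2,1,0)]: h1:-1[(0,1,1,0)]+1* h1:-2[(0,0,1,0)]-1 h2:-1[(0,2,0,0)]-1
  | p2 O@[(0,1,1,0)]: h1:-1[(0,0,1,0)]-1* h2:-1[(0,1,0,0)]-1
  | p3 X@[(0,0,1,0)]: h2:-1[(0,0,0,0)]+1*
  | p4 O@[(0,0,0,0)] terminal -1; root [(0,2,1,0)] d12
O moving scores +1; O passing scores -1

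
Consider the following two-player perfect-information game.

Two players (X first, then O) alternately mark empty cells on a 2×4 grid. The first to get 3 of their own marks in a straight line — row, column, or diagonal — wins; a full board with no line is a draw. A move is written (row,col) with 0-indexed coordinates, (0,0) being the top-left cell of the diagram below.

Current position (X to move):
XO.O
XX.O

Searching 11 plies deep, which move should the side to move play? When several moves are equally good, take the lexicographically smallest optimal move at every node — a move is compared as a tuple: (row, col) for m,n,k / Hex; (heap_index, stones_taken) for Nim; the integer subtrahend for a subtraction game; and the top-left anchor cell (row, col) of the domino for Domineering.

p1 X@[XO.O/XX.O]: (0,2)[XOXO/XX.O]+0 (1,2)[XO.O/XXXO]+1*
p2 O@[XO.O/XXXO] terminal -1; root [XO.O/XX.O] d11

X's best at [XO.O/XX.O]: (1,2)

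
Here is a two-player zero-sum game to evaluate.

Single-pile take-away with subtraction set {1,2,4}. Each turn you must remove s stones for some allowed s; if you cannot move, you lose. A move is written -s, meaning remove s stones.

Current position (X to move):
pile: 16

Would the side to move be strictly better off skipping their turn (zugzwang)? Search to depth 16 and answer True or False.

ply 1, X at 16 | -1=+1→15*; -2=-1→14; -4=+1→12
ply 2, O at 15 | -1=-1→14*; -2=-1→13; -4=-1→11
ply 3, X at 14 | -1=-1→13; -2=+1→12*; -4=-1→10
ply 4, O at 12 | -1=-1→11*; -2=-1→10; -4=-1→8
ply 5, X at 11 | -1=-1→10; -2=+1→9*; -4=-1→7
ply 6, O at 9 | -1=-1→8*; -2=-1→7; -4=-1→5
ply 7, X at 8 | -1=-1→7; -2=+1→6*; -4=-1→4
ply 8, O at 6 | -1=-1→5*; -2=-1→4; -4=-1→2
ply 9, X at 5 | -1=-1→4; -2=+1→3*; -4=-1→1
ply 10, O at 3 | -1=-1→2*; -2=-1→1
ply 11, X at 2 | -1=-1→1; -2=+1→0*
ply 12: 0 is terminal -1 (O); from 16 depth 16
pass branch (O moves first from the same position):
  | ply 1, O at 16 | -1=+1→15*; -2=-1→14; -4=+1→12
  | ply 2, X at 15 | -1=-1→14*; -2=-1→13; -4=-1→11
  | ply 3, O at 14 | -1=-1→13; -2=+1→12*; -4=-1→10
  | ply 4, X at 12 | -1=-1→11*; -2=-1→10; -4=-1→8
  | ply 5, O at 11 | -1=-1→10; -2=+1→9*; -4=-1→7
  | ply 6, X at 9 | -1=-1→8*; -2=-1→7; -4=-1→5
  | ply 7, O at 8 | -1=-1→7; -2=+1→6*; -4=-1→4
  | ply 8, X at 6 | -1=-1→5*; -2=-1→4; -4=-1→2
  | ply 9, O at 5 | -1=-1→4; -2=+1→3*; -4=-1→1
  | ply 10, X at 3 | -1=-1→2*; -2=-1→1
  | ply 11, O at 2 | -1=-1→1; -2=+1→0*
  | ply 12: 0 is terminal -1 (X); from 16 depth 16
X moving scores +1; X passing scores -1

zugzwang(16, X) = False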